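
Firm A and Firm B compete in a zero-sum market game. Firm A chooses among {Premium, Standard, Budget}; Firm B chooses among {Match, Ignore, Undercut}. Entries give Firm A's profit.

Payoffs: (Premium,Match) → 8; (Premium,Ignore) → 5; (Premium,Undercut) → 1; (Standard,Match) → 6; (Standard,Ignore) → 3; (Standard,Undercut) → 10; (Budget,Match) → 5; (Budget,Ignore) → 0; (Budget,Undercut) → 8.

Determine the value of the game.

Row minima: Premium → 1, Standard → 3, Budget → 0; maximin = 3.
Column maxima: Match → 8, Ignore → 5, Undercut → 10; minimax = 5.
3 ≠ 5, so there is no saddle point; optimal play is mixed.
Budget is strictly dominated by Standard, so Firm A never plays it.
Match is strictly dominated by Ignore (it gives Firm A strictly more in every row), so Firm B never plays it.
On the remaining 2×2 (Premium, Standard vs Ignore, Undercut):
Let Firm A play Premium with probability p. Expected payoff against Ignore: 5p + 3(1−p) = 2p + 3; against Undercut: 1p + 10(1−p) = −9p + 10.
Setting these equal: 2p + 3 = −9p + 10 ⇒ 11p = 7 ⇒ p = 7/11, and the value is (2)·(7/11) + 3 = 47/11.
For Firm B: with q = P(Ignore), equating Premium's and Standard's payoffs gives 4q + 1 = −7q + 10 ⇒ q = 9/11.

47/11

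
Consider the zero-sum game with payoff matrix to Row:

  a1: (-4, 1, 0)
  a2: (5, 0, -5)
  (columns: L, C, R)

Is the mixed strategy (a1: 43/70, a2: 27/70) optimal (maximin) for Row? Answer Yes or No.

No

Against L this mix gives (43/70)·(-4) + (27/70)·5 = -37/70.
Against C this mix gives (43/70)·1 + (27/70)·0 = 43/70.
Against R this mix gives (43/70)·0 + (27/70)·(-5) = -27/14.
Column will play R, holding Row to -27/14. Shifting weight toward the row that does better against R would raise this floor (the equalizing mix achieves -10/7 against both R and L), so the proposed strategy is not optimal.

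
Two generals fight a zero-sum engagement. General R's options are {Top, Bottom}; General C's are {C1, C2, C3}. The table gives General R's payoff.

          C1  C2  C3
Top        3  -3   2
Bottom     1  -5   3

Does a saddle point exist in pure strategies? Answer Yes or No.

Yes

Row minima: Top → -3, Bottom → -5; maximin = -3.
Column maxima: C1 → 3, C2 → -3, C3 → 3; minimax = -3.
maximin = minimax = -3, so a saddle point exists.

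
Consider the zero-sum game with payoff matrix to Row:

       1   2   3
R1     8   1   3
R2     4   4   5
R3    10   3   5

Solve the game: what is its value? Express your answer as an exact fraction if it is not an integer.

4

Row minima: R1 → 1, R2 → 4, R3 → 3; maximin = 4.
Column maxima: 1 → 10, 2 → 4, 3 → 5; minimax = 4.
Since maximin = minimax = 4, there is a saddle point and the value is 4.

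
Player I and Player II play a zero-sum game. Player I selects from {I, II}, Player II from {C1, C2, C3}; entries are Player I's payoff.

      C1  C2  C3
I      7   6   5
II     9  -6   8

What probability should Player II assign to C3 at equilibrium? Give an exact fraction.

Row minima: I → 5, II → -6; maximin = 5.
Column maxima: C1 → 9, C2 → 6, C3 → 8; minimax = 6.
5 ≠ 6, so there is no saddle point; optimal play is mixed.
C1 is strictly dominated by C2 (it gives Player I strictly more in every row), so Player II never plays it.
On the remaining 2×2 (I, II vs C2, C3):
Let Player I play I with probability p. Expected payoff against C2: 6p + (-6)(1−p) = 12p − 6; against C3: 5p + 8(1−p) = −3p + 8.
Setting these equal: 12p − 6 = −3p + 8 ⇒ 15p = 14 ⇒ p = 14/15, and the value is (12)·(14/15) − 6 = 26/5.
For Player II: with q = P(C2), equating I's and II's payoffs gives q + 5 = −14q + 8 ⇒ q = 1/5.

4/5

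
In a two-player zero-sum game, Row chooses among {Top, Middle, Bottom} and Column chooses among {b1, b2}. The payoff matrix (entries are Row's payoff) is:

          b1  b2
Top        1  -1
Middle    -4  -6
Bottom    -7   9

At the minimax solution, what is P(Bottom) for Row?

1/9

Row minima: Top → -1, Middle → -6, Bottom → -7; maximin = -1.
Column maxima: b1 → 1, b2 → 9; minimax = 1.
-1 ≠ 1, so there is no saddle point; optimal play is mixed.
Middle is strictly dominated by Top, so Row never plays it.
On the remaining 2×2 (Top, Bottom vs b1, b2):
Let Row play Top with probability p. Expected payoff against b1: 1p + (-7)(1−p) = 8p − 7; against b2: (-1)p + 9(1−p) = −10p + 9.
Setting these equal: 8p − 7 = −10p + 9 ⇒ 18p = 16 ⇒ p = 8/9, and the value is (8)·(8/9) − 7 = 1/9.
For Column: with q = P(b1), equating Top's and Bottom's payoffs gives 2q − 1 = −16q + 9 ⇒ q = 5/9.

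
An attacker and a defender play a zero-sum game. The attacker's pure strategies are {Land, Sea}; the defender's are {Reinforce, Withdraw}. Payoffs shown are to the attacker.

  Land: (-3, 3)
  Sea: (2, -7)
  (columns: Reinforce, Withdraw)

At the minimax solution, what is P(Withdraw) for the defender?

1/3

Row minima: Land → -3, Sea → -7; maximin = -3.
Column maxima: Reinforce → 2, Withdraw → 3; minimax = 2.
-3 ≠ 2, so there is no saddle point; optimal play is mixed.
Let the attacker play Land with probability p. Expected payoff against Reinforce: (-3)p + 2(1−p) = −5p + 2; against Withdraw: 3p + (-7)(1−p) = 10p − 7.
Setting these equal: −5p + 2 = 10p − 7 ⇒ −15p = -9 ⇒ p = 3/5, and the value is (-5)·(3/5) + 2 = -1.
For the defender: with q = P(Reinforce), equating Land's and Sea's payoffs gives −6q + 3 = 9q − 7 ⇒ q = 2/3.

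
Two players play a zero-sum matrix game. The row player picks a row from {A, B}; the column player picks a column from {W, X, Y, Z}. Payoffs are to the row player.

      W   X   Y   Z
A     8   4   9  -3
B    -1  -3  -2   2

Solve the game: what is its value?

-1/12

Row minima: A → -3, B → -3; maximin = -3.
Column maxima: W → 8, X → 4, Y → 9, Z → 2; minimax = 2.
-3 ≠ 2, so there is no saddle point; optimal play is mixed.
W is strictly dominated by X (it gives the row player strictly more in every row), so the column player never plays it.
Y is strictly dominated by X (it gives the row player strictly more in every row), so the column player never plays it.
On the remaining 2×2 (A, B vs X, Z):
Let the row player play A with probability p. Expected payoff against X: 4p + (-3)(1−p) = 7p − 3; against Z: (-3)p + 2(1−p) = −5p + 2.
Setting these equal: 7p − 3 = −5p + 2 ⇒ 12p = 5 ⇒ p = 5/12, and the value is (7)·(5/12) − 3 = -1/12.
For the column player: with q = P(X), equating A's and B's payoffs gives 7q − 3 = −5q + 2 ⇒ q = 5/12.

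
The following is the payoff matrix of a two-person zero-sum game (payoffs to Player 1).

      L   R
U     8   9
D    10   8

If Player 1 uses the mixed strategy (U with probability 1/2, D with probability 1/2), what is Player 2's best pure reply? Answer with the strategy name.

If Player 2 plays L, Player 1's expected payoff is (1/2)·8 + (1/2)·10 = 9.
If Player 2 plays R, Player 1's expected payoff is (1/2)·9 + (1/2)·8 = 17/2.
Player 2 minimizes Player 1's payoff; the smallest is 17/2, so the best response is R.

R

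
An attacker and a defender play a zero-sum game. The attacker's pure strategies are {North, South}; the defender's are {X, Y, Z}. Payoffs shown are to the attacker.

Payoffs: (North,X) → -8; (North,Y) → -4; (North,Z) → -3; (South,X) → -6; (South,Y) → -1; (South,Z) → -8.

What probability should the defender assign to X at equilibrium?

5/7

Row minima: North → -8, South → -8; maximin = -8.
Column maxima: X → -6, Y → -1, Z → -3; minimax = -6.
-8 ≠ -6, so there is no saddle point; optimal play is mixed.
Y is strictly dominated by X (it gives the attacker strictly more in every row), so the defender never plays it.
On the remaining 2×2 (North, South vs X, Z):
Let the attacker play North with probability p. Expected payoff against X: (-8)p + (-6)(1−p) = −2p − 6; against Z: (-3)p + (-8)(1−p) = 5p − 8.
Setting these equal: −2p − 6 = 5p − 8 ⇒ −7p = -2 ⇒ p = 2/7, and the value is (-2)·(2/7) − 6 = -46/7.
For the defender: with q = P(X), equating North's and South's payoffs gives −5q − 3 = 2q − 8 ⇒ q = 5/7.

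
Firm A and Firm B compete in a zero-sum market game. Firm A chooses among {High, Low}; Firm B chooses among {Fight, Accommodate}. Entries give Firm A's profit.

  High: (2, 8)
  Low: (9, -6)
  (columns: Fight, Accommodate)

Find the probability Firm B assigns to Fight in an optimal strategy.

2/3

Row minima: High → 2, Low → -6; maximin = 2.
Column maxima: Fight → 9, Accommodate → 8; minimax = 8.
2 ≠ 8, so there is no saddle point; optimal play is mixed.
Let Firm A play High with probability p. Expected payoff against Fight: 2p + 9(1−p) = −7p + 9; against Accommodate: 8p + (-6)(1−p) = 14p − 6.
Setting these equal: −7p + 9 = 14p − 6 ⇒ −21p = -15 ⇒ p = 5/7, and the value is (-7)·(5/7) + 9 = 4.
For Firm B: with q = P(Fight), equating High's and Low's payoffs gives −6q + 8 = 15q − 6 ⇒ q = 2/3.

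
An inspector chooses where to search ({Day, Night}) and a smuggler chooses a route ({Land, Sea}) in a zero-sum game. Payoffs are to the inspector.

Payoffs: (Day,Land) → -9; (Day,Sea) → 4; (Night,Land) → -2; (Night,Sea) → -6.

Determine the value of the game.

Row minima: Day → -9, Night → -6; maximin = -6.
Column maxima: Land → -2, Sea → 4; minimax = -2.
-6 ≠ -2, so there is no saddle point; optimal play is mixed.
Let the inspector play Day with probability p. Expected payoff against Land: (-9)p + (-2)(1−p) = −7p − 2; against Sea: 4p + (-6)(1−p) = 10p − 6.
Setting these equal: −7p − 2 = 10p − 6 ⇒ −17p = -4 ⇒ p = 4/17, and the value is (-7)·(4/17) − 2 = -62/17.
For the smuggler: with q = P(Land), equating Day's and Night's payoffs gives −13q + 4 = 4q − 6 ⇒ q = 10/17.

-62/17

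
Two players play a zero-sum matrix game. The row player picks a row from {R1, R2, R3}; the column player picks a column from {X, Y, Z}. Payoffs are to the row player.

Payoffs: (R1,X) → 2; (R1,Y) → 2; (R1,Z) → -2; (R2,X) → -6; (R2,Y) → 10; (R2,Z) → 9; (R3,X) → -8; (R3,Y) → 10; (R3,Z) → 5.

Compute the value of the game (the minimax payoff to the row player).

6/19

Row minima: R1 → -2, R2 → -6, R3 → -8; maximin = -2.
Column maxima: X → 2, Y → 10, Z → 9; minimax = 2.
-2 ≠ 2, so there is no saddle point; optimal play is mixed.
Y is strictly dominated by Z (it gives the row player strictly more in every row), so the column player never plays it.
With Y eliminated, R3 is strictly dominated by R2 (R2 gives the row player strictly more in every remaining column), so the row player never plays it.
On the remaining 2×2 (R1, R2 vs X, Z):
Let the row player play R1 with probability p. Expected payoff against X: 2p + (-6)(1−p) = 8p − 6; against Z: (-2)p + 9(1−p) = −11p + 9.
Setting these equal: 8p − 6 = −11p + 9 ⇒ 19p = 15 ⇒ p = 15/19, and the value is (8)·(15/19) − 6 = 6/19.
For the column player: with q = P(X), equating R1's and R2's payoffs gives 4q − 2 = −15q + 9 ⇒ q = 11/19.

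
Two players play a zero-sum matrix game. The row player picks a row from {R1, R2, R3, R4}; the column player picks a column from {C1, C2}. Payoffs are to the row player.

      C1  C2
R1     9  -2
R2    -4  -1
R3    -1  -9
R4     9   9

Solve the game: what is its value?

Row minima: R1 → -2, R2 → -4, R3 → -9, R4 → 9; maximin = 9.
Column maxima: C1 → 9, C2 → 9; minimax = 9.
Since maximin = minimax = 9, there is a saddle point and the value is 9.

9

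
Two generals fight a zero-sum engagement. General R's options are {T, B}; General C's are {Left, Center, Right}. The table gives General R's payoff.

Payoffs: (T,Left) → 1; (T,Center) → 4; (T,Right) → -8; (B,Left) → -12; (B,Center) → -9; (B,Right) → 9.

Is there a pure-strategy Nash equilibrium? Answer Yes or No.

No

Row minima: T → -8, B → -12; maximin = -8.
Column maxima: Left → 1, Center → 4, Right → 9; minimax = 1.
-8 ≠ 1, so no pure-strategy equilibrium exists.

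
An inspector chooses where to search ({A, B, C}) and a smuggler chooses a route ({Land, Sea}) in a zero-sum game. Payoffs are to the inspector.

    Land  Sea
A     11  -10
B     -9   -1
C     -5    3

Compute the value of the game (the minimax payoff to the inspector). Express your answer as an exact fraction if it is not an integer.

-17/29

Row minima: A → -10, B → -9, C → -5; maximin = -5.
Column maxima: Land → 11, Sea → 3; minimax = 3.
-5 ≠ 3, so there is no saddle point; optimal play is mixed.
B is strictly dominated by C, so the inspector never plays it.
On the remaining 2×2 (A, C vs Land, Sea):
Let the inspector play A with probability p. Expected payoff against Land: 11p + (-5)(1−p) = 16p − 5; against Sea: (-10)p + 3(1−p) = −13p + 3.
Setting these equal: 16p − 5 = −13p + 3 ⇒ 29p = 8 ⇒ p = 8/29, and the value is (16)·(8/29) − 5 = -17/29.
For the smuggler: with q = P(Land), equating A's and C's payoffs gives 21q − 10 = −8q + 3 ⇒ q = 13/29.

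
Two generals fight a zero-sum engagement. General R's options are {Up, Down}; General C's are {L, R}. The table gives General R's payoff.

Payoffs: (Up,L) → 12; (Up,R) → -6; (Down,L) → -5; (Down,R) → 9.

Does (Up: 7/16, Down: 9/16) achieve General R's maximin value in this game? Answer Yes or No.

Yes

Against L this mix gives (7/16)·12 + (9/16)·(-5) = 39/16.
Against R this mix gives (7/16)·(-6) + (9/16)·9 = 39/16.
All of General C's active replies (L, R) yield 39/16, and no column does worse for General R. The mix makes General C indifferent and guarantees 39/16, so it is optimal.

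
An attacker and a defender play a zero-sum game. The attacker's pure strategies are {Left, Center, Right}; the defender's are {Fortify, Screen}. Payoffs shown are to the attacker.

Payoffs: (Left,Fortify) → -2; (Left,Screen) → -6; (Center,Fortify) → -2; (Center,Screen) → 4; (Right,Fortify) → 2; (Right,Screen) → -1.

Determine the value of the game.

2/3

Row minima: Left → -6, Center → -2, Right → -1; maximin = -1.
Column maxima: Fortify → 2, Screen → 4; minimax = 2.
-1 ≠ 2, so there is no saddle point; optimal play is mixed.
Left is strictly dominated by Right, so the attacker never plays it.
On the remaining 2×2 (Center, Right vs Fortify, Screen):
Let the attacker play Center with probability p. Expected payoff against Fortify: (-2)p + 2(1−p) = −4p + 2; against Screen: 4p + (-1)(1−p) = 5p − 1.
Setting these equal: −4p + 2 = 5p − 1 ⇒ −9p = -3 ⇒ p = 1/3, and the value is (-4)·(1/3) + 2 = 2/3.
For the defender: with q = P(Fortify), equating Center's and Right's payoffs gives −6q + 4 = 3q − 1 ⇒ q = 5/9.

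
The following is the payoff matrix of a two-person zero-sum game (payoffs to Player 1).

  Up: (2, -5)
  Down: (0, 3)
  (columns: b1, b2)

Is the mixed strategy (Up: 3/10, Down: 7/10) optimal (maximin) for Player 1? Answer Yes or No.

Against b1 this mix gives (3/10)·2 + (7/10)·0 = 3/5.
Against b2 this mix gives (3/10)·(-5) + (7/10)·3 = 3/5.
All of Player 2's active replies (b1, b2) yield 3/5, and no column does worse for Player 1. The mix makes Player 2 indifferent and guarantees 3/5, so it is optimal.

Yes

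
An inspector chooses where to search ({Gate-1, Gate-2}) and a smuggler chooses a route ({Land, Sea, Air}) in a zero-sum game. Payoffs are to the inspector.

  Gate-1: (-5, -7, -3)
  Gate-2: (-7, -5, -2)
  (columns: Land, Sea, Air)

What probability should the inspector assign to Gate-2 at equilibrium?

Row minima: Gate-1 → -7, Gate-2 → -7; maximin = -7.
Column maxima: Land → -5, Sea → -5, Air → -2; minimax = -5.
-7 ≠ -5, so there is no saddle point; optimal play is mixed.
Air is strictly dominated by Land (it gives the inspector strictly more in every row), so the smuggler never plays it.
On the remaining 2×2 (Gate-1, Gate-2 vs Land, Sea):
Let the inspector play Gate-1 with probability p. Expected payoff against Land: (-5)p + (-7)(1−p) = 2p − 7; against Sea: (-7)p + (-5)(1−p) = −2p − 5.
Setting these equal: 2p − 7 = −2p − 5 ⇒ 4p = 2 ⇒ p = 1/2, and the value is (2)·(1/2) − 7 = -6.
For the smuggler: with q = P(Land), equating Gate-1's and Gate-2's payoffs gives 2q − 7 = −2q − 5 ⇒ q = 1/2.

1/2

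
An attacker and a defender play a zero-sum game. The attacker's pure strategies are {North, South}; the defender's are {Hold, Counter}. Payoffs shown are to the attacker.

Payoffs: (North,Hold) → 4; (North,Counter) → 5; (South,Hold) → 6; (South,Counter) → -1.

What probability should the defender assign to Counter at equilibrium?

1/4

Row minima: North → 4, South → -1; maximin = 4.
Column maxima: Hold → 6, Counter → 5; minimax = 5.
4 ≠ 5, so there is no saddle point; optimal play is mixed.
Let the attacker play North with probability p. Expected payoff against Hold: 4p + 6(1−p) = −2p + 6; against Counter: 5p + (-1)(1−p) = 6p − 1.
Setting these equal: −2p + 6 = 6p − 1 ⇒ −8p = -7 ⇒ p = 7/8, and the value is (-2)·(7/8) + 6 = 17/4.
For the defender: with q = P(Hold), equating North's and South's payoffs gives −q + 5 = 7q − 1 ⇒ q = 3/4.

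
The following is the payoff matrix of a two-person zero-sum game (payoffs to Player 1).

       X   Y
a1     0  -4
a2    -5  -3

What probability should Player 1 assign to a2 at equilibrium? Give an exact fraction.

Row minima: a1 → -4, a2 → -5; maximin = -4.
Column maxima: X → 0, Y → -3; minimax = -3.
-4 ≠ -3, so there is no saddle point; optimal play is mixed.
Let Player 1 play a1 with probability p. Expected payoff against X: 0p + (-5)(1−p) = 5p − 5; against Y: (-4)p + (-3)(1−p) = −p − 3.
Setting these equal: 5p − 5 = −p − 3 ⇒ 6p = 2 ⇒ p = 1/3, and the value is (5)·(1/3) − 5 = -10/3.
For Player 2: with q = P(X), equating a1's and a2's payoffs gives 4q − 4 = −2q − 3 ⇒ q = 1/6.

2/3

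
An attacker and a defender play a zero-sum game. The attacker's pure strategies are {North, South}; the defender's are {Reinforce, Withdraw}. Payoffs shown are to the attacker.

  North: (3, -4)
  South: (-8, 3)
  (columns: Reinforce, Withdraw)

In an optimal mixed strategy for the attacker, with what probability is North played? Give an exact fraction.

Row minima: North → -4, South → -8; maximin = -4.
Column maxima: Reinforce → 3, Withdraw → 3; minimax = 3.
-4 ≠ 3, so there is no saddle point; optimal play is mixed.
Let the attacker play North with probability p. Expected payoff against Reinforce: 3p + (-8)(1−p) = 11p − 8; against Withdraw: (-4)p + 3(1−p) = −7p + 3.
Setting these equal: 11p − 8 = −7p + 3 ⇒ 18p = 11 ⇒ p = 11/18, and the value is (11)·(11/18) − 8 = -23/18.
For the defender: with q = P(Reinforce), equating North's and South's payoffs gives 7q − 4 = −11q + 3 ⇒ q = 7/18.

11/18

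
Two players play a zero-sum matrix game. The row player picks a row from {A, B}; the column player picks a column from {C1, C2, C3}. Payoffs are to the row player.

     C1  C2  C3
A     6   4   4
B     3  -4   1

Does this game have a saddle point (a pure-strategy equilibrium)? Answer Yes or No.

Row minima: A → 4, B → -4; maximin = 4.
Column maxima: C1 → 6, C2 → 4, C3 → 4; minimax = 4.
maximin = minimax = 4, so a saddle point exists.

Yes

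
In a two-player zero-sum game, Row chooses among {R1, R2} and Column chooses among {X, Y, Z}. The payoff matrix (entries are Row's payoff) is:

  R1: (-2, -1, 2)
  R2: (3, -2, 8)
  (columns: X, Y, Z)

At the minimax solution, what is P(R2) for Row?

1/6

Row minima: R1 → -2, R2 → -2; maximin = -2.
Column maxima: X → 3, Y → -1, Z → 8; minimax = -1.
-2 ≠ -1, so there is no saddle point; optimal play is mixed.
Z is strictly dominated by X (it gives Row strictly more in every row), so Column never plays it.
On the remaining 2×2 (R1, R2 vs X, Y):
Let Row play R1 with probability p. Expected payoff against X: (-2)p + 3(1−p) = −5p + 3; against Y: (-1)p + (-2)(1−p) = p − 2.
Setting these equal: −5p + 3 = p − 2 ⇒ −6p = -5 ⇒ p = 5/6, and the value is (-5)·(5/6) + 3 = -7/6.
For Column: with q = P(X), equating R1's and R2's payoffs gives −q − 1 = 5q − 2 ⇒ q = 1/6.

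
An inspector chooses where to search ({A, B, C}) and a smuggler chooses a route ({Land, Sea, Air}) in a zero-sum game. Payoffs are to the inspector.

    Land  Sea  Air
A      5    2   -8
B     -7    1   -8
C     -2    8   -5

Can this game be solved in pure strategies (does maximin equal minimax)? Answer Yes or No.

Row minima: A → -8, B → -8, C → -5; maximin = -5.
Column maxima: Land → 5, Sea → 8, Air → -5; minimax = -5.
maximin = minimax = -5, so a saddle point exists.

Yes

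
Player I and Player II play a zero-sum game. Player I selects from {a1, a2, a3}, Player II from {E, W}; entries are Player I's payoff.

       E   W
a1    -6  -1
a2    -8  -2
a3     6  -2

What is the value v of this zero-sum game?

-18/13

Row minima: a1 → -6, a2 → -8, a3 → -2; maximin = -2.
Column maxima: E → 6, W → -1; minimax = -1.
-2 ≠ -1, so there is no saddle point; optimal play is mixed.
a2 is strictly dominated by a1, so Player I never plays it.
On the remaining 2×2 (a1, a3 vs E, W):
Let Player I play a1 with probability p. Expected payoff against E: (-6)p + 6(1−p) = −12p + 6; against W: (-1)p + (-2)(1−p) = p − 2.
Setting these equal: −12p + 6 = p − 2 ⇒ −13p = -8 ⇒ p = 8/13, and the value is (-12)·(8/13) + 6 = -18/13.
For Player II: with q = P(E), equating a1's and a3's payoffs gives −5q − 1 = 8q − 2 ⇒ q = 1/13.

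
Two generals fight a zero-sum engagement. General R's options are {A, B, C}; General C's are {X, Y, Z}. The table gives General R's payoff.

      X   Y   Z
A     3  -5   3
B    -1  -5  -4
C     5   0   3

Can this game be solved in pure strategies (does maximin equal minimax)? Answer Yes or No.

Yes

Row minima: A → -5, B → -5, C → 0; maximin = 0.
Column maxima: X → 5, Y → 0, Z → 3; minimax = 0.
maximin = minimax = 0, so a saddle point exists.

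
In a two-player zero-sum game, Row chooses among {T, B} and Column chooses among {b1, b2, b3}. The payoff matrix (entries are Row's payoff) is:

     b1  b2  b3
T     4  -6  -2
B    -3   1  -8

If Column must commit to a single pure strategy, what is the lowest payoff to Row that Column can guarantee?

-2

Column maxima: b1 → 4, b2 → 1, b3 → -2.
The smallest of these is -2.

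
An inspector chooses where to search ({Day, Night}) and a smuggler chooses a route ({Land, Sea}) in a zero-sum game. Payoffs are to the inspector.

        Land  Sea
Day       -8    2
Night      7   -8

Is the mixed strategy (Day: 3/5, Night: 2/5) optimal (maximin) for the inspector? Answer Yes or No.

Yes

Against Land this mix gives (3/5)·(-8) + (2/5)·7 = -2.
Against Sea this mix gives (3/5)·2 + (2/5)·(-8) = -2.
All of the smuggler's active replies (Land, Sea) yield -2, and no column does worse for the inspector. The mix makes the smuggler indifferent and guarantees -2, so it is optimal.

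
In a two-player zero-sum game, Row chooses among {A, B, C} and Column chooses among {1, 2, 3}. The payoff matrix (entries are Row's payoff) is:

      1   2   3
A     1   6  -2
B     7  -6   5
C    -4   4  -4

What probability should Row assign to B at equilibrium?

8/19

Row minima: A → -2, B → -6, C → -4; maximin = -2.
Column maxima: 1 → 7, 2 → 6, 3 → 5; minimax = 5.
-2 ≠ 5, so there is no saddle point; optimal play is mixed.
C is strictly dominated by A, so Row never plays it.
With C eliminated, 1 is strictly dominated by 3 (it gives Row strictly more in every remaining row), so Column never plays it.
On the remaining 2×2 (A, B vs 2, 3):
Let Row play A with probability p. Expected payoff against 2: 6p + (-6)(1−p) = 12p − 6; against 3: (-2)p + 5(1−p) = −7p + 5.
Setting these equal: 12p − 6 = −7p + 5 ⇒ 19p = 11 ⇒ p = 11/19, and the value is (12)·(11/19) − 6 = 18/19.
For Column: with q = P(2), equating A's and B's payoffs gives 8q − 2 = −11q + 5 ⇒ q = 7/19.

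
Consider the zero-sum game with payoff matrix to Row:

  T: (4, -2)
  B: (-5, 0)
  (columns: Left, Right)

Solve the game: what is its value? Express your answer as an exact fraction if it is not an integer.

-10/11

Row minima: T → -2, B → -5; maximin = -2.
Column maxima: Left → 4, Right → 0; minimax = 0.
-2 ≠ 0, so there is no saddle point; optimal play is mixed.
Let Row play T with probability p. Expected payoff against Left: 4p + (-5)(1−p) = 9p − 5; against Right: (-2)p + 0(1−p) = −2p.
Setting these equal: 9p − 5 = −2p ⇒ 11p = 5 ⇒ p = 5/11, and the value is (9)·(5/11) − 5 = -10/11.
For Column: with q = P(Left), equating T's and B's payoffs gives 6q − 2 = −5q ⇒ q = 2/11.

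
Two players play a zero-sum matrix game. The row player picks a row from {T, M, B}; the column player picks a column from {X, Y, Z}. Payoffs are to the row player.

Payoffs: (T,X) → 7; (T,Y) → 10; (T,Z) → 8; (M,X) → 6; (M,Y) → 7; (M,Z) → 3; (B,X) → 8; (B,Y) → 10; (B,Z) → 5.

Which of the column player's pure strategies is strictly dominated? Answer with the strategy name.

X holds the row player's payoff strictly below Y in every row: 7 < 10, 6 < 7, 8 < 10.
So Y is strictly dominated for the column player.

Y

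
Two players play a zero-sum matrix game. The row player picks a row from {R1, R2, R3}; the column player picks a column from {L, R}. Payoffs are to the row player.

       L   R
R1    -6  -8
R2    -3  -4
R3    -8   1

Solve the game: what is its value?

-7/2

Row minima: R1 → -8, R2 → -4, R3 → -8; maximin = -4.
Column maxima: L → -3, R → 1; minimax = -3.
-4 ≠ -3, so there is no saddle point; optimal play is mixed.
R1 is strictly dominated by R2, so the row player never plays it.
On the remaining 2×2 (R2, R3 vs L, R):
Let the row player play R2 with probability p. Expected payoff against L: (-3)p + (-8)(1−p) = 5p − 8; against R: (-4)p + 1(1−p) = −5p + 1.
Setting these equal: 5p − 8 = −5p + 1 ⇒ 10p = 9 ⇒ p = 9/10, and the value is (5)·(9/10) − 8 = -7/2.
For the column player: with q = P(L), equating R2's and R3's payoffs gives q − 4 = −9q + 1 ⇒ q = 1/2.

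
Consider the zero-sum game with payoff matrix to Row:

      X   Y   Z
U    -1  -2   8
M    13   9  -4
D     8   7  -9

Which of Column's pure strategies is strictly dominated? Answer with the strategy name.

X

Y holds Row's payoff strictly below X in every row: -2 < -1, 9 < 13, 7 < 8.
So X is strictly dominated for Column.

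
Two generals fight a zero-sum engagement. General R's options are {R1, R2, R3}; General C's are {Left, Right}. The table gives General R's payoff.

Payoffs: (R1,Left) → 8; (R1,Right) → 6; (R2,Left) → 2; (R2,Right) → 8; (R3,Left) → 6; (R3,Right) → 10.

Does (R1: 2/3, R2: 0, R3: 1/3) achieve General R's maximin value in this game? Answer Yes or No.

Yes

Against Left this mix gives (2/3)·8 + (1/3)·6 = 22/3.
Against Right this mix gives (2/3)·6 + (1/3)·10 = 22/3.
All of General C's active replies (Left, Right) yield 22/3, and no column does worse for General R. The mix makes General C indifferent and guarantees 22/3, so it is optimal.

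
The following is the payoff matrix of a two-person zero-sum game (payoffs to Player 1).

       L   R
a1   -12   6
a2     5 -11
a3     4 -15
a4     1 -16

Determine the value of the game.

Row minima: a1 → -12, a2 → -11, a3 → -15, a4 → -16; maximin = -11.
Column maxima: L → 5, R → 6; minimax = 5.
-11 ≠ 5, so there is no saddle point; optimal play is mixed.
a3 is strictly dominated by a2, so Player 1 never plays it.
a4 is strictly dominated by a2, so Player 1 never plays it.
On the remaining 2×2 (a1, a2 vs L, R):
Let Player 1 play a1 with probability p. Expected payoff against L: (-12)p + 5(1−p) = −17p + 5; against R: 6p + (-11)(1−p) = 17p − 11.
Setting these equal: −17p + 5 = 17p − 11 ⇒ −34p = -16 ⇒ p = 8/17, and the value is (-17)·(8/17) + 5 = -3.
For Player 2: with q = P(L), equating a1's and a2's payoffs gives −18q + 6 = 16q − 11 ⇒ q = 1/2.

-3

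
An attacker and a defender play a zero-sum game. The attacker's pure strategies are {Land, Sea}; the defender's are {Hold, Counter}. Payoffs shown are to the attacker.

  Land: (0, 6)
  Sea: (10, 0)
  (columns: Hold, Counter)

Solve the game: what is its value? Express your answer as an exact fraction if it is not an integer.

Row minima: Land → 0, Sea → 0; maximin = 0.
Column maxima: Hold → 10, Counter → 6; minimax = 6.
0 ≠ 6, so there is no saddle point; optimal play is mixed.
Let the attacker play Land with probability p. Expected payoff against Hold: 0p + 10(1−p) = −10p + 10; against Counter: 6p + 0(1−p) = 6p.
Setting these equal: −10p + 10 = 6p ⇒ −16p = -10 ⇒ p = 5/8, and the value is (-10)·(5/8) + 10 = 15/4.
For the defender: with q = P(Hold), equating Land's and Sea's payoffs gives −6q + 6 = 10q ⇒ q = 3/8.

15/4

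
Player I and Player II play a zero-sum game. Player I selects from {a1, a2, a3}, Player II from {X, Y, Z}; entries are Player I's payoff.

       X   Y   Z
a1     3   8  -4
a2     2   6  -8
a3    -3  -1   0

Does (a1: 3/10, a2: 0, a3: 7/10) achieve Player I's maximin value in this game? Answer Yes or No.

Yes

Against X this mix gives (3/10)·3 + (7/10)·(-3) = -6/5.
Against Y this mix gives (3/10)·8 + (7/10)·(-1) = 17/10.
Against Z this mix gives (3/10)·(-4) + (7/10)·0 = -6/5.
All of Player II's active replies (X, Z) yield -6/5, and no column does worse for Player I. The mix makes Player II indifferent and guarantees -6/5, so it is optimal.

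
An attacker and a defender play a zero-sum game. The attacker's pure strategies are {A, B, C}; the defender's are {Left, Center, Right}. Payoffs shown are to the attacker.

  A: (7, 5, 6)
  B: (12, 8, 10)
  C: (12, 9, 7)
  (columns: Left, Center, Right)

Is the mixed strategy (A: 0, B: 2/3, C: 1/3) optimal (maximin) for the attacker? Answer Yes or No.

Against Left this mix gives (2/3)·12 + (1/3)·12 = 12.
Against Center this mix gives (2/3)·8 + (1/3)·9 = 25/3.
Against Right this mix gives (2/3)·10 + (1/3)·7 = 9.
The defender will play Center, holding the attacker to 25/3. Shifting weight toward the row that does better against Center would raise this floor (the equalizing mix achieves 17/2 against both Center and Right), so the proposed strategy is not optimal.

No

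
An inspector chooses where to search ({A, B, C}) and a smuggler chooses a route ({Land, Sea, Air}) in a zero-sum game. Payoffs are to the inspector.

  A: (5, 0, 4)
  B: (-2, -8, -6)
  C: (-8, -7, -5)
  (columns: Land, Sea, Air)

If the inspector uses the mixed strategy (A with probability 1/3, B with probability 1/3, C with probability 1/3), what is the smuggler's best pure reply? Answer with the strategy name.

If the smuggler plays Land, the inspector's expected payoff is (1/3)·5 + (1/3)·(-2) + (1/3)·(-8) = -5/3.
If the smuggler plays Sea, the inspector's expected payoff is (1/3)·0 + (1/3)·(-8) + (1/3)·(-7) = -5.
If the smuggler plays Air, the inspector's expected payoff is (1/3)·4 + (1/3)·(-6) + (1/3)·(-5) = -7/3.
The smuggler minimizes the inspector's payoff; the smallest is -5, so the best response is Sea.

Sea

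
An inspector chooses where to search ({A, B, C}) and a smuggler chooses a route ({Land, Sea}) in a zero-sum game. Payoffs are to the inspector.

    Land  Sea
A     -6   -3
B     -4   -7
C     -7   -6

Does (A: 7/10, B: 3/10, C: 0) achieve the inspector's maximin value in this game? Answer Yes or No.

No

Against Land this mix gives (7/10)·(-6) + (3/10)·(-4) = -27/5.
Against Sea this mix gives (7/10)·(-3) + (3/10)·(-7) = -21/5.
The smuggler will play Land, holding the inspector to -27/5. Shifting weight toward the row that does better against Land would raise this floor (the equalizing mix achieves -5 against both Land and Sea), so the proposed strategy is not optimal.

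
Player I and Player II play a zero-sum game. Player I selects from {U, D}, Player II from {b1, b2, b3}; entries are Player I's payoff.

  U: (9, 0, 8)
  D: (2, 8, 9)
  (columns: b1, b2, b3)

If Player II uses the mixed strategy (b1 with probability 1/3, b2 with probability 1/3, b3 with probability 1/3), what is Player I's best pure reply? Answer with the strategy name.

D

Expected payoff of U: (1/3)·9 + (1/3)·0 + (1/3)·8 = 17/3.
Expected payoff of D: (1/3)·2 + (1/3)·8 + (1/3)·9 = 19/3.
The largest is 19/3, so Player I's best response is D.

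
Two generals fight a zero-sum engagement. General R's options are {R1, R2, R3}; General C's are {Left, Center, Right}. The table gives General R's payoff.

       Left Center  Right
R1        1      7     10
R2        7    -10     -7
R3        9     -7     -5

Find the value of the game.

35/11

Row minima: R1 → 1, R2 → -10, R3 → -7; maximin = 1.
Column maxima: Left → 9, Center → 7, Right → 10; minimax = 7.
1 ≠ 7, so there is no saddle point; optimal play is mixed.
R2 is strictly dominated by R3, so General R never plays it.
Right is strictly dominated by Center (it gives General R strictly more in every row), so General C never plays it.
On the remaining 2×2 (R1, R3 vs Left, Center):
Let General R play R1 with probability p. Expected payoff against Left: 1p + 9(1−p) = −8p + 9; against Center: 7p + (-7)(1−p) = 14p − 7.
Setting these equal: −8p + 9 = 14p − 7 ⇒ −22p = -16 ⇒ p = 8/11, and the value is (-8)·(8/11) + 9 = 35/11.
For General C: with q = P(Left), equating R1's and R3's payoffs gives −6q + 7 = 16q − 7 ⇒ q = 7/11.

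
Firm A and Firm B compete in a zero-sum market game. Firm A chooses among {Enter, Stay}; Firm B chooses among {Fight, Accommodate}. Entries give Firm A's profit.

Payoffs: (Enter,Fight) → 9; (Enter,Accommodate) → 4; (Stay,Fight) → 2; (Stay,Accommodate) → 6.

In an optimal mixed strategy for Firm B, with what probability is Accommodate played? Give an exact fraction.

Row minima: Enter → 4, Stay → 2; maximin = 4.
Column maxima: Fight → 9, Accommodate → 6; minimax = 6.
4 ≠ 6, so there is no saddle point; optimal play is mixed.
Let Firm A play Enter with probability p. Expected payoff against Fight: 9p + 2(1−p) = 7p + 2; against Accommodate: 4p + 6(1−p) = −2p + 6.
Setting these equal: 7p + 2 = −2p + 6 ⇒ 9p = 4 ⇒ p = 4/9, and the value is (7)·(4/9) + 2 = 46/9.
For Firm B: with q = P(Fight), equating Enter's and Stay's payoffs gives 5q + 4 = −4q + 6 ⇒ q = 2/9.

7/9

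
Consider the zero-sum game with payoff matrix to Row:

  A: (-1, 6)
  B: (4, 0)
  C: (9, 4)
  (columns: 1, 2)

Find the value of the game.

29/6

Row minima: A → -1, B → 0, C → 4; maximin = 4.
Column maxima: 1 → 9, 2 → 6; minimax = 6.
4 ≠ 6, so there is no saddle point; optimal play is mixed.
B is strictly dominated by C, so Row never plays it.
On the remaining 2×2 (A, C vs 1, 2):
Let Row play A with probability p. Expected payoff against 1: (-1)p + 9(1−p) = −10p + 9; against 2: 6p + 4(1−p) = 2p + 4.
Setting these equal: −10p + 9 = 2p + 4 ⇒ −12p = -5 ⇒ p = 5/12, and the value is (-10)·(5/12) + 9 = 29/6.
For Column: with q = P(1), equating A's and C's payoffs gives −7q + 6 = 5q + 4 ⇒ q = 1/6.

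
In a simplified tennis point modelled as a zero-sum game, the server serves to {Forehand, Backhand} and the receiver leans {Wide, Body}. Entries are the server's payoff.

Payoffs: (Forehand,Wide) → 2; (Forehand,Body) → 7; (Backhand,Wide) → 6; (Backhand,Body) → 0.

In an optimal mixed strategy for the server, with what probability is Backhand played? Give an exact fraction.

Row minima: Forehand → 2, Backhand → 0; maximin = 2.
Column maxima: Wide → 6, Body → 7; minimax = 6.
2 ≠ 6, so there is no saddle point; optimal play is mixed.
Let the server play Forehand with probability p. Expected payoff against Wide: 2p + 6(1−p) = −4p + 6; against Body: 7p + 0(1−p) = 7p.
Setting these equal: −4p + 6 = 7p ⇒ −11p = -6 ⇒ p = 6/11, and the value is (-4)·(6/11) + 6 = 42/11.
For the receiver: with q = P(Wide), equating Forehand's and Backhand's payoffs gives −5q + 7 = 6q ⇒ q = 7/11.

5/11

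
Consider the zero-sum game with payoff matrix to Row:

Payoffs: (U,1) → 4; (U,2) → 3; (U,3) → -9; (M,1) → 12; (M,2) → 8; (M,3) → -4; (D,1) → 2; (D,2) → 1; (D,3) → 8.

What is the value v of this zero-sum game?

68/19

Row minima: U → -9, M → -4, D → 1; maximin = 1.
Column maxima: 1 → 12, 2 → 8, 3 → 8; minimax = 8.
1 ≠ 8, so there is no saddle point; optimal play is mixed.
U is strictly dominated by M, so Row never plays it.
1 is strictly dominated by 2 (it gives Row strictly more in every row), so Column never plays it.
On the remaining 2×2 (M, D vs 2, 3):
Let Row play M with probability p. Expected payoff against 2: 8p + 1(1−p) = 7p + 1; against 3: (-4)p + 8(1−p) = −12p + 8.
Setting these equal: 7p + 1 = −12p + 8 ⇒ 19p = 7 ⇒ p = 7/19, and the value is (7)·(7/19) + 1 = 68/19.
For Column: with q = P(2), equating M's and D's payoffs gives 12q − 4 = −7q + 8 ⇒ q = 12/19.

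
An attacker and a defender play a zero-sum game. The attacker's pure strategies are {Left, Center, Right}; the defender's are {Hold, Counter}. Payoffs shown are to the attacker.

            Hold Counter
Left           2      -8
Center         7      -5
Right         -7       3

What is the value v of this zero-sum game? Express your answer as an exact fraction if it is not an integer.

Row minima: Left → -8, Center → -5, Right → -7; maximin = -5.
Column maxima: Hold → 7, Counter → 3; minimax = 3.
-5 ≠ 3, so there is no saddle point; optimal play is mixed.
Left is strictly dominated by Center, so the attacker never plays it.
On the remaining 2×2 (Center, Right vs Hold, Counter):
Let the attacker play Center with probability p. Expected payoff against Hold: 7p + (-7)(1−p) = 14p − 7; against Counter: (-5)p + 3(1−p) = −8p + 3.
Setting these equal: 14p − 7 = −8p + 3 ⇒ 22p = 10 ⇒ p = 5/11, and the value is (14)·(5/11) − 7 = -7/11.
For the defender: with q = P(Hold), equating Center's and Right's payoffs gives 12q − 5 = −10q + 3 ⇒ q = 4/11.

-7/11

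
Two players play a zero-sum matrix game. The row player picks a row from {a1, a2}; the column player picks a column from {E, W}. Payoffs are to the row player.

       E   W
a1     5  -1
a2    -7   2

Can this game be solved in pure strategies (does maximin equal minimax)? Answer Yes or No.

Row minima: a1 → -1, a2 → -7; maximin = -1.
Column maxima: E → 5, W → 2; minimax = 2.
-1 ≠ 2, so no pure-strategy equilibrium exists.

No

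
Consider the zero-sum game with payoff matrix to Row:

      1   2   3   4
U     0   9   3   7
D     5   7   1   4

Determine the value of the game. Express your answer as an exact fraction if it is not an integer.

15/7

Row minima: U → 0, D → 1; maximin = 1.
Column maxima: 1 → 5, 2 → 9, 3 → 3, 4 → 7; minimax = 3.
1 ≠ 3, so there is no saddle point; optimal play is mixed.
2 is strictly dominated by 1 (it gives Row strictly more in every row), so Column never plays it.
4 is strictly dominated by 3 (it gives Row strictly more in every row), so Column never plays it.
On the remaining 2×2 (U, D vs 1, 3):
Let Row play U with probability p. Expected payoff against 1: 0p + 5(1−p) = −5p + 5; against 3: 3p + 1(1−p) = 2p + 1.
Setting these equal: −5p + 5 = 2p + 1 ⇒ −7p = -4 ⇒ p = 4/7, and the value is (-5)·(4/7) + 5 = 15/7.
For Column: with q = P(1), equating U's and D's payoffs gives −3q + 3 = 4q + 1 ⇒ q = 2/7.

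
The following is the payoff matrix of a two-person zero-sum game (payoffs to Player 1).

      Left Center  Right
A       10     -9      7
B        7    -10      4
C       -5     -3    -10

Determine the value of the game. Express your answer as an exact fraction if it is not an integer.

Row minima: A → -9, B → -10, C → -10; maximin = -9.
Column maxima: Left → 10, Center → -3, Right → 7; minimax = -3.
-9 ≠ -3, so there is no saddle point; optimal play is mixed.
B is strictly dominated by A, so Player 1 never plays it.
Left is strictly dominated by Right (it gives Player 1 strictly more in every row), so Player 2 never plays it.
On the remaining 2×2 (A, C vs Center, Right):
Let Player 1 play A with probability p. Expected payoff against Center: (-9)p + (-3)(1−p) = −6p − 3; against Right: 7p + (-10)(1−p) = 17p − 10.
Setting these equal: −6p − 3 = 17p − 10 ⇒ −23p = -7 ⇒ p = 7/23, and the value is (-6)·(7/23) − 3 = -111/23.
For Player 2: with q = P(Center), equating A's and C's payoffs gives −16q + 7 = 7q − 10 ⇒ q = 17/23.

-111/23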